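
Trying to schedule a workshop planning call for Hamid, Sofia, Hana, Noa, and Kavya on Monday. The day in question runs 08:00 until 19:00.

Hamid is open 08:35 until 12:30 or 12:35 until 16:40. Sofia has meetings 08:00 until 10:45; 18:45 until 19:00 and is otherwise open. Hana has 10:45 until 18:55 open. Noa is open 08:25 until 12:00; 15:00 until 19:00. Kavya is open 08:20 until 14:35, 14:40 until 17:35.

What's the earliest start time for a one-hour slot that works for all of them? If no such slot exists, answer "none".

10:45

Hamid free: 08:35-12:30, 12:35-16:40.
Sofia free: 10:45-18:45 (invert busy blocks within the working day).
Hana free: 10:45-18:55.
Noa free: 08:25-12:00, 15:00-19:00.
Kavya free: 08:20-14:35, 14:40-17:35.
Hamid ∩ Sofia: 10:45-12:30, 12:35-16:40.
Hamid ∩ Sofia ∩ Hana: 10:45-12:30, 12:35-16:40.
Hamid ∩ Sofia ∩ Hana ∩ Noa: 10:45-12:00, 15:00-16:40.
Hamid ∩ Sofia ∩ Hana ∩ Noa ∩ Kavya: 10:45-12:00, 15:00-16:40.
The first common window of at least 60 minutes is 10:45-12:00, so the earliest start is 10:45.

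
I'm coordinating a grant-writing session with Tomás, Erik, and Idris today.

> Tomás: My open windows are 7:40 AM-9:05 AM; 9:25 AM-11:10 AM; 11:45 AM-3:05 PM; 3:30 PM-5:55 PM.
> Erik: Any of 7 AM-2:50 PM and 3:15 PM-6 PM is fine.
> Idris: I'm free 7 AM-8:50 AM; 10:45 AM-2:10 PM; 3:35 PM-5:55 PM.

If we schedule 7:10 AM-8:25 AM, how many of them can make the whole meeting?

2

Erik and Idris can make the full 07:10-08:25 slot — that's 2.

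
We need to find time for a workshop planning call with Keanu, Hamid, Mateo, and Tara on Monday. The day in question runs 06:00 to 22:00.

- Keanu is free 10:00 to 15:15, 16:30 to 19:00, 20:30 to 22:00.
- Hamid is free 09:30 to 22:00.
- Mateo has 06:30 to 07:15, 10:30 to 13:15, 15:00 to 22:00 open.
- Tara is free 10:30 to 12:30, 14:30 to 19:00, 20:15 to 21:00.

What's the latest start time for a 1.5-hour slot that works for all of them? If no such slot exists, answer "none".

Keanu ∩ Hamid: 10:00-15:15, 16:30-19:00, 20:30-22:00.
Keanu ∩ Hamid ∩ Mateo: 10:30-13:15, 15:00-15:15, 16:30-19:00, 20:30-22:00.
Keanu ∩ Hamid ∩ Mateo ∩ Tara: 10:30-12:30, 15:00-15:15, 16:30-19:00, 20:30-21:00.
The last common window of at least 90 minutes is 16:30-19:00; a 90-minute meeting can start as late as 17:30 and still end by 19:00.

17:30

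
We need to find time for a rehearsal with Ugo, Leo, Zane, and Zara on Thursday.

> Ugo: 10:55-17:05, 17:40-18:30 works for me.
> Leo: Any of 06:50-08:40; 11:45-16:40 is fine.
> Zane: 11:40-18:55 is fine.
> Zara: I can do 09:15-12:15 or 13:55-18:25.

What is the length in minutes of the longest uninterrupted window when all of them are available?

165

Ugo ∩ Leo: 11:45-16:40.
Ugo ∩ Leo ∩ Zane: 11:45-16:40.
Ugo ∩ Leo ∩ Zane ∩ Zara: 11:45-12:15, 13:55-16:40.
So the common availability across everyone is 11:45-12:15, 13:55-16:40.
The longest is 13:55-16:40 at 165 minutes.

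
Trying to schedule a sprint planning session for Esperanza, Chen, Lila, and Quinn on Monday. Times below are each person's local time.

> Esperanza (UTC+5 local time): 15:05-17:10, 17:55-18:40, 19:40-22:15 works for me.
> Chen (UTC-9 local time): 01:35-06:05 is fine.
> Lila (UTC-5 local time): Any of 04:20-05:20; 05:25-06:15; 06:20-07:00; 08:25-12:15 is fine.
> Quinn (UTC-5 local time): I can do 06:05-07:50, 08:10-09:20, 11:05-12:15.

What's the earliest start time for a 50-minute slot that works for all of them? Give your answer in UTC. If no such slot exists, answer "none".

Esperanza in UTC: 10:05-12:10, 12:55-13:40, 14:40-17:15 (subtract 5h to convert from UTC+5).
Chen in UTC: 10:35-15:05 (add 9h to convert from UTC-9).
Lila in UTC: 09:20-10:20, 10:25-11:15, 11:20-12:00, 13:25-17:15 (add 5h to convert from UTC-5).
Quinn in UTC: 11:05-12:50, 13:10-14:20, 16:05-17:15 (add 5h to convert from UTC-5).
Esperanza ∩ Chen: 10:35-12:10, 12:55-13:40, 14:40-15:05.
Esperanza ∩ Chen ∩ Lila: 10:35-11:15, 11:20-12:00, 13:25-13:40, 14:40-15:05.
Esperanza ∩ Chen ∩ Lila ∩ Quinn: 11:05-11:15, 11:20-12:00, 13:25-13:40.
No common window is at least 50 minutes long.

none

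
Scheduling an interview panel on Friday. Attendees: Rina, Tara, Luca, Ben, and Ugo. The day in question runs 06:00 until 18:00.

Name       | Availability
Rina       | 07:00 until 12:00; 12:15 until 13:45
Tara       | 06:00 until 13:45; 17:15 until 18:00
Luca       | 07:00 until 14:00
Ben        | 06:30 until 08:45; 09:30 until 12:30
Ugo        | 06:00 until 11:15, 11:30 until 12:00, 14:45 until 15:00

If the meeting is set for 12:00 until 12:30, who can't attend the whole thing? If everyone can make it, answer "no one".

Rina, Ugo

Rina: not fully free for 12:00-12:30. Tara: free for 12:00-12:30. Luca: free for 12:00-12:30. Ben: free for 12:00-12:30. Ugo: not fully free for 12:00-12:30.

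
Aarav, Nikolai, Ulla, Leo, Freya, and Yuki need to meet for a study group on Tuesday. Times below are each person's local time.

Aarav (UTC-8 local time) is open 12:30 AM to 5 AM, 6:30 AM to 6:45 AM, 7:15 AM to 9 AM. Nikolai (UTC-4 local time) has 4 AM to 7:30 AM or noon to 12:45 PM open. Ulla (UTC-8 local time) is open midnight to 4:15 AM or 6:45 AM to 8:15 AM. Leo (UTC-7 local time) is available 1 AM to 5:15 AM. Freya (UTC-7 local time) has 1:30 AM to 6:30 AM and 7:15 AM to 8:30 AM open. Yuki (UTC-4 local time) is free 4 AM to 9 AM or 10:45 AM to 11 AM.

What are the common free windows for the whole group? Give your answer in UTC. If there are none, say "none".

08:30-11:30

Aarav in UTC: 08:30-13:00, 14:30-14:45, 15:15-17:00 (add 8h to convert from UTC-8).
Nikolai in UTC: 08:00-11:30, 16:00-16:45 (add 4h to convert from UTC-4).
Ulla in UTC: 08:00-12:15, 14:45-16:15 (add 8h to convert from UTC-8).
Leo in UTC: 08:00-12:15 (add 7h to convert from UTC-7).
Freya in UTC: 08:30-13:30, 14:15-15:30 (add 7h to convert from UTC-7).
Yuki in UTC: 08:00-13:00, 14:45-15:00 (add 4h to convert from UTC-4).
Aarav ∩ Nikolai: 08:30-11:30, 16:00-16:45.
Aarav ∩ Nikolai ∩ Ulla: 08:30-11:30, 16:00-16:15.
Aarav ∩ Nikolai ∩ Ulla ∩ Leo: 08:30-11:30.
Aarav ∩ Nikolai ∩ Ulla ∩ Leo ∩ Freya: 08:30-11:30.
Aarav ∩ Nikolai ∩ Ulla ∩ Leo ∩ Freya ∩ Yuki: 08:30-11:30.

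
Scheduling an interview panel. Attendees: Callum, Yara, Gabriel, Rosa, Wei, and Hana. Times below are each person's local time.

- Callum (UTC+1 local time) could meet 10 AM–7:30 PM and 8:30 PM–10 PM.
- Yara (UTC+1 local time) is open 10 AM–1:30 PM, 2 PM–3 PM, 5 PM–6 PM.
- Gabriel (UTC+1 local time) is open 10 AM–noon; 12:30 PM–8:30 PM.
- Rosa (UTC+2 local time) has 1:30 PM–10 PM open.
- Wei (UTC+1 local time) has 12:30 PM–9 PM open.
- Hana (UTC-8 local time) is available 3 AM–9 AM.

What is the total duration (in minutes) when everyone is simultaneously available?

180

Callum in UTC: 09:00-18:30, 19:30-21:00 (subtract 1h to convert from UTC+1).
Yara in UTC: 09:00-12:30, 13:00-14:00, 16:00-17:00 (subtract 1h to convert from UTC+1).
Gabriel in UTC: 09:00-11:00, 11:30-19:30 (subtract 1h to convert from UTC+1).
Rosa in UTC: 11:30-20:00 (subtract 2h to convert from UTC+2).
Wei in UTC: 11:30-20:00 (subtract 1h to convert from UTC+1).
Hana in UTC: 11:00-17:00 (add 8h to convert from UTC-8).
Callum ∩ Yara: 09:00-12:30, 13:00-14:00, 16:00-17:00.
Callum ∩ Yara ∩ Gabriel: 09:00-11:00, 11:30-12:30, 13:00-14:00, 16:00-17:00.
Callum ∩ Yara ∩ Gabriel ∩ Rosa: 11:30-12:30, 13:00-14:00, 16:00-17:00.
Callum ∩ Yara ∩ Gabriel ∩ Rosa ∩ Wei: 11:30-12:30, 13:00-14:00, 16:00-17:00.
Callum ∩ Yara ∩ Gabriel ∩ Rosa ∩ Wei ∩ Hana: 11:30-12:30, 13:00-14:00, 16:00-17:00.
Summing the common windows: 60 + 60 + 60 = 180 minutes.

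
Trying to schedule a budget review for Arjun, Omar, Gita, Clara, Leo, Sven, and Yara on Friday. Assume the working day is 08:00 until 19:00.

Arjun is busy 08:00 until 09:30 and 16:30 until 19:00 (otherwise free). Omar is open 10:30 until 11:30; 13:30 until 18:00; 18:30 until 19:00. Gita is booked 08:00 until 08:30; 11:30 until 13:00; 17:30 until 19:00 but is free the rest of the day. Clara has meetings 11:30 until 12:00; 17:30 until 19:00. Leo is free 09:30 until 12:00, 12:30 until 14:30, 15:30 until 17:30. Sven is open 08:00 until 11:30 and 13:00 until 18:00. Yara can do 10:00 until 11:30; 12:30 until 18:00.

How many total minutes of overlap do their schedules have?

Arjun free: 09:30-16:30 (invert busy blocks within the working day).
Omar free: 10:30-11:30, 13:30-18:00, 18:30-19:00.
Gita free: 08:30-11:30, 13:00-17:30 (invert busy blocks within the working day).
Clara free: 08:00-11:30, 12:00-17:30 (invert busy blocks within the working day).
Leo free: 09:30-12:00, 12:30-14:30, 15:30-17:30.
Sven free: 08:00-11:30, 13:00-18:00.
Yara free: 10:00-11:30, 12:30-18:00.
Arjun ∩ Omar: 10:30-11:30, 13:30-16:30.
Arjun ∩ Omar ∩ Gita: 10:30-11:30, 13:30-16:30.
Arjun ∩ Omar ∩ Gita ∩ Clara: 10:30-11:30, 13:30-16:30.
Arjun ∩ Omar ∩ Gita ∩ Clara ∩ Leo: 10:30-11:30, 13:30-14:30, 15:30-16:30.
Arjun ∩ Omar ∩ Gita ∩ Clara ∩ Leo ∩ Sven: 10:30-11:30, 13:30-14:30, 15:30-16:30.
Arjun ∩ Omar ∩ Gita ∩ Clara ∩ Leo ∩ Sven ∩ Yara: 10:30-11:30, 13:30-14:30, 15:30-16:30.
Those are the intersection windows.
Summing the common windows: 60 + 60 + 60 = 180 minutes.

180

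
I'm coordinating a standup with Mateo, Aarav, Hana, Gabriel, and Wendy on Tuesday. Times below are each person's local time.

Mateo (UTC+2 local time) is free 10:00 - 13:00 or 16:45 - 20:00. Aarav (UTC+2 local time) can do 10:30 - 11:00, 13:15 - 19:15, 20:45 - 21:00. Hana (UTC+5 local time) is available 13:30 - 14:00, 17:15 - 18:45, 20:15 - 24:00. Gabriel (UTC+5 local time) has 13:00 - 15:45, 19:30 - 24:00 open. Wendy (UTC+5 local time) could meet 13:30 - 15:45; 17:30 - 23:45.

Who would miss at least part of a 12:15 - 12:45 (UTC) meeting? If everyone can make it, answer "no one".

Gabriel, Mateo, Wendy

Mateo in UTC: 08:00-11:00, 14:45-18:00 (subtract 2h to convert from UTC+2).
Aarav in UTC: 08:30-09:00, 11:15-17:15, 18:45-19:00 (subtract 2h to convert from UTC+2).
Hana in UTC: 08:30-09:00, 12:15-13:45, 15:15-19:00 (subtract 5h to convert from UTC+5).
Gabriel in UTC: 08:00-10:45, 14:30-19:00 (subtract 5h to convert from UTC+5).
Wendy in UTC: 08:30-10:45, 12:30-18:45 (subtract 5h to convert from UTC+5).
Mateo: not fully free for 12:15-12:45. Aarav: free for 12:15-12:45. Hana: free for 12:15-12:45. Gabriel: not fully free for 12:15-12:45. Wendy: not fully free for 12:15-12:45.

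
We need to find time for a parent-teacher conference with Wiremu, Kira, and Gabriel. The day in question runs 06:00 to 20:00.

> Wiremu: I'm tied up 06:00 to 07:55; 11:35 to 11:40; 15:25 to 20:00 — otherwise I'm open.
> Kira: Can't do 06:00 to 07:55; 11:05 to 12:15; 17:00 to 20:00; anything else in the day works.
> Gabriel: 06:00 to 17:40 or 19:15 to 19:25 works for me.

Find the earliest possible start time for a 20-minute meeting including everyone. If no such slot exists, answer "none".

07:55

Wiremu free: 07:55-11:35, 11:40-15:25 (invert busy blocks within the working day).
Kira free: 07:55-11:05, 12:15-17:00 (invert busy blocks within the working day).
Gabriel free: 06:00-17:40, 19:15-19:25.
Wiremu ∩ Kira: 07:55-11:05, 12:15-15:25.
Wiremu ∩ Kira ∩ Gabriel: 07:55-11:05, 12:15-15:25.
The first common window of at least 20 minutes is 07:55-11:05, so the earliest start is 07:55.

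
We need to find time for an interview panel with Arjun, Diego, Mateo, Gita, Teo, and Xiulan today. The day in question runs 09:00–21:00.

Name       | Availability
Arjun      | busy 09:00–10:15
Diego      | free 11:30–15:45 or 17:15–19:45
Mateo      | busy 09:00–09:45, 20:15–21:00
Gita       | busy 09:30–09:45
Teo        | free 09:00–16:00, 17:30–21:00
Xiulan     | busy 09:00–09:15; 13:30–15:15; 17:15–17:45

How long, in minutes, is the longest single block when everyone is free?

Arjun free: 10:15-21:00 (invert busy blocks within the working day).
Diego free: 11:30-15:45, 17:15-19:45.
Mateo free: 09:45-20:15 (invert busy blocks within the working day).
Gita free: 09:00-09:30, 09:45-21:00 (invert busy blocks within the working day).
Teo free: 09:00-16:00, 17:30-21:00.
Xiulan free: 09:15-13:30, 15:15-17:15, 17:45-21:00 (invert busy blocks within the working day).
Arjun ∩ Diego: 11:30-15:45, 17:15-19:45.
Arjun ∩ Diego ∩ Mateo: 11:30-15:45, 17:15-19:45.
Arjun ∩ Diego ∩ Mateo ∩ Gita: 11:30-15:45, 17:15-19:45.
Arjun ∩ Diego ∩ Mateo ∩ Gita ∩ Teo: 11:30-15:45, 17:30-19:45.
Arjun ∩ Diego ∩ Mateo ∩ Gita ∩ Teo ∩ Xiulan: 11:30-13:30, 15:15-15:45, 17:45-19:45.
The longest is 11:30-13:30 at 120 minutes.

120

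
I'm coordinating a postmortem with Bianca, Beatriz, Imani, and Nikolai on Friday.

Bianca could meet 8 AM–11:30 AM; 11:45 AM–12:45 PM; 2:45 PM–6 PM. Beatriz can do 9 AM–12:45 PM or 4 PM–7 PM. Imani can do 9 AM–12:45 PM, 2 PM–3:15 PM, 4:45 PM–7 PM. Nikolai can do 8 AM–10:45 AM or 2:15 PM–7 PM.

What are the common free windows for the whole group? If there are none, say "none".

09:00-10:45, 16:45-18:00

Bianca ∩ Beatriz: 09:00-11:30, 11:45-12:45, 16:00-18:00.
Bianca ∩ Beatriz ∩ Imani: 09:00-11:30, 11:45-12:45, 16:45-18:00.
Bianca ∩ Beatriz ∩ Imani ∩ Nikolai: 09:00-10:45, 16:45-18:00.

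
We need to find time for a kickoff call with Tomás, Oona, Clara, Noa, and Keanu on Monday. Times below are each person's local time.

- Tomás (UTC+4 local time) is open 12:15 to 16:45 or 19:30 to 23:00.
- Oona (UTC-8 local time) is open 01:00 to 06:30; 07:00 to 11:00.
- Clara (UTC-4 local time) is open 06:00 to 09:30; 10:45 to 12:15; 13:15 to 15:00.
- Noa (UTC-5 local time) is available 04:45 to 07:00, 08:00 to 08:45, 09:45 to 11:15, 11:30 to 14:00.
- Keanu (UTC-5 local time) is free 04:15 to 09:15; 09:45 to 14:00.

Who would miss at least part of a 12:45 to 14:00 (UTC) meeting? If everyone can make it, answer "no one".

Tomás in UTC: 08:15-12:45, 15:30-19:00 (subtract 4h to convert from UTC+4).
Oona in UTC: 09:00-14:30, 15:00-19:00 (add 8h to convert from UTC-8).
Clara in UTC: 10:00-13:30, 14:45-16:15, 17:15-19:00 (add 4h to convert from UTC-4).
Noa in UTC: 09:45-12:00, 13:00-13:45, 14:45-16:15, 16:30-19:00 (add 5h to convert from UTC-5).
Keanu in UTC: 09:15-14:15, 14:45-19:00 (add 5h to convert from UTC-5).
Tomás: not fully free for 12:45-14:00. Oona: free for 12:45-14:00. Clara: not fully free for 12:45-14:00. Noa: not fully free for 12:45-14:00. Keanu: free for 12:45-14:00.

Clara, Noa, Tomás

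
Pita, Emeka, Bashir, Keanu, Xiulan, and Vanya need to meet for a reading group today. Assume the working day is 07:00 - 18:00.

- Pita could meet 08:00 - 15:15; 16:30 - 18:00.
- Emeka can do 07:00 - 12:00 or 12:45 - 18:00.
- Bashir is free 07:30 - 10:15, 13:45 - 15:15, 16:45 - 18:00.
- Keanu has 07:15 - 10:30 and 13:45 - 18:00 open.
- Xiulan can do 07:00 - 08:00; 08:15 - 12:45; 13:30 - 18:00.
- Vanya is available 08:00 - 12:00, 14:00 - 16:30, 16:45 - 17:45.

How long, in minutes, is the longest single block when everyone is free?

120

Pita ∩ Emeka: 08:00-12:00, 12:45-15:15, 16:30-18:00.
Pita ∩ Emeka ∩ Bashir: 08:00-10:15, 13:45-15:15, 16:45-18:00.
Pita ∩ Emeka ∩ Bashir ∩ Keanu: 08:00-10:15, 13:45-15:15, 16:45-18:00.
Pita ∩ Emeka ∩ Bashir ∩ Keanu ∩ Xiulan: 08:15-10:15, 13:45-15:15, 16:45-18:00.
Pita ∩ Emeka ∩ Bashir ∩ Keanu ∩ Xiulan ∩ Vanya: 08:15-10:15, 14:00-15:15, 16:45-17:45.
The longest is 08:15-10:15 at 120 minutes.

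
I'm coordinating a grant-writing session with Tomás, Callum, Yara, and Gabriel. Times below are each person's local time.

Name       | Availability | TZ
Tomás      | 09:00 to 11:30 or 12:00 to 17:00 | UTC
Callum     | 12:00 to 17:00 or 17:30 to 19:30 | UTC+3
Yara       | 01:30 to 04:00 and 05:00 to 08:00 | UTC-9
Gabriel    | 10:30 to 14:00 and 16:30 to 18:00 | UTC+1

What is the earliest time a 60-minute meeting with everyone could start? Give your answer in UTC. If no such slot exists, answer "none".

10:30

Tomás in UTC: 09:00-11:30, 12:00-17:00.
Callum in UTC: 09:00-14:00, 14:30-16:30 (subtract 3h to convert from UTC+3).
Yara in UTC: 10:30-13:00, 14:00-17:00 (add 9h to convert from UTC-9).
Gabriel in UTC: 09:30-13:00, 15:30-17:00 (subtract 1h to convert from UTC+1).
Tomás ∩ Callum: 09:00-11:30, 12:00-14:00, 14:30-16:30.
Tomás ∩ Callum ∩ Yara: 10:30-11:30, 12:00-13:00, 14:30-16:30.
Tomás ∩ Callum ∩ Yara ∩ Gabriel: 10:30-11:30, 12:00-13:00, 15:30-16:30.
The first common window of at least 60 minutes is 10:30-11:30, so the earliest start is 10:30.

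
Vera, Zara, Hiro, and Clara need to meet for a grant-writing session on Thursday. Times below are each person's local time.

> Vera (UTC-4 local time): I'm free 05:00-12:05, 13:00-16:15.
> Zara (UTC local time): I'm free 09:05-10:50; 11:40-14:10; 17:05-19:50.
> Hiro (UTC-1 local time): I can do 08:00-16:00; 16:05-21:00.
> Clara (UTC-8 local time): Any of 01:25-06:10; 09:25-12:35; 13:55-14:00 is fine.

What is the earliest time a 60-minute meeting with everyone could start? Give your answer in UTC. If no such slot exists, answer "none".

Vera in UTC: 09:00-16:05, 17:00-20:15 (add 4h to convert from UTC-4).
Zara in UTC: 09:05-10:50, 11:40-14:10, 17:05-19:50.
Hiro in UTC: 09:00-17:00, 17:05-22:00 (add 1h to convert from UTC-1).
Clara in UTC: 09:25-14:10, 17:25-20:35, 21:55-22:00 (add 8h to convert from UTC-8).
Vera ∩ Zara: 09:05-10:50, 11:40-14:10, 17:05-19:50.
Vera ∩ Zara ∩ Hiro: 09:05-10:50, 11:40-14:10, 17:05-19:50.
Vera ∩ Zara ∩ Hiro ∩ Clara: 09:25-10:50, 11:40-14:10, 17:25-19:50.
The first common window of at least 60 minutes is 09:25-10:50, so the earliest start is 09:25.

09:25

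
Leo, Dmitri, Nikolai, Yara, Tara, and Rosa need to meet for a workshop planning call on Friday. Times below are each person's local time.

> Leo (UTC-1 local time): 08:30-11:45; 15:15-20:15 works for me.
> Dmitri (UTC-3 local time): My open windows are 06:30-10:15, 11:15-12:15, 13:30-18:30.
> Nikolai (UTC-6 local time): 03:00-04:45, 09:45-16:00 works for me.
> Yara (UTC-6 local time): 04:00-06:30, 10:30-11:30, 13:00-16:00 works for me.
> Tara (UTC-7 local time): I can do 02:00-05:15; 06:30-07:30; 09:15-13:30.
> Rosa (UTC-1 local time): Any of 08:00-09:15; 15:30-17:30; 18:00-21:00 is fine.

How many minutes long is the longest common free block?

90

Leo in UTC: 09:30-12:45, 16:15-21:15 (add 1h to convert from UTC-1).
Dmitri in UTC: 09:30-13:15, 14:15-15:15, 16:30-21:30 (add 3h to convert from UTC-3).
Nikolai in UTC: 09:00-10:45, 15:45-22:00 (add 6h to convert from UTC-6).
Yara in UTC: 10:00-12:30, 16:30-17:30, 19:00-22:00 (add 6h to convert from UTC-6).
Tara in UTC: 09:00-12:15, 13:30-14:30, 16:15-20:30 (add 7h to convert from UTC-7).
Rosa in UTC: 09:00-10:15, 16:30-18:30, 19:00-22:00 (add 1h to convert from UTC-1).
Leo ∩ Dmitri: 09:30-12:45, 16:30-21:15.
Leo ∩ Dmitri ∩ Nikolai: 09:30-10:45, 16:30-21:15.
Leo ∩ Dmitri ∩ Nikolai ∩ Yara: 10:00-10:45, 16:30-17:30, 19:00-21:15.
Leo ∩ Dmitri ∩ Nikolai ∩ Yara ∩ Tara: 10:00-10:45, 16:30-17:30, 19:00-20:30.
Leo ∩ Dmitri ∩ Nikolai ∩ Yara ∩ Tara ∩ Rosa: 10:00-10:15, 16:30-17:30, 19:00-20:30.
So the common availability across everyone is 10:00-10:15, 16:30-17:30, 19:00-20:30.
The longest is 19:00-20:30 at 90 minutes.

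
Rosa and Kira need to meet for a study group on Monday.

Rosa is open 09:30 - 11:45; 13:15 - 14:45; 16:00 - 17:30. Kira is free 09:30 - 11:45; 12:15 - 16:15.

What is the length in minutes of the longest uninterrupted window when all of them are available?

Rosa ∩ Kira: 09:30-11:45, 13:15-14:45, 16:00-16:15.
The longest is 09:30-11:45 at 135 minutes.

135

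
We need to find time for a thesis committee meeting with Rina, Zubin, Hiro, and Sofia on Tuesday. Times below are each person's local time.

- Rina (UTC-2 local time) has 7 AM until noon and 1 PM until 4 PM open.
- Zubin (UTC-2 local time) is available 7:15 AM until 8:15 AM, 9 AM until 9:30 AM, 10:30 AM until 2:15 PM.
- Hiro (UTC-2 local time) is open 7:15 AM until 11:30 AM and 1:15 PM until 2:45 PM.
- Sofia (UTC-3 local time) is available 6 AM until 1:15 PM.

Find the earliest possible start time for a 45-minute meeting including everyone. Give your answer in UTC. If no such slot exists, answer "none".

Rina in UTC: 09:00-14:00, 15:00-18:00 (add 2h to convert from UTC-2).
Zubin in UTC: 09:15-10:15, 11:00-11:30, 12:30-16:15 (add 2h to convert from UTC-2).
Hiro in UTC: 09:15-13:30, 15:15-16:45 (add 2h to convert from UTC-2).
Sofia in UTC: 09:00-16:15 (add 3h to convert from UTC-3).
Rina ∩ Zubin: 09:15-10:15, 11:00-11:30, 12:30-14:00, 15:00-16:15.
Rina ∩ Zubin ∩ Hiro: 09:15-10:15, 11:00-11:30, 12:30-13:30, 15:15-16:15.
Rina ∩ Zubin ∩ Hiro ∩ Sofia: 09:15-10:15, 11:00-11:30, 12:30-13:30, 15:15-16:15.
So the common availability across everyone is 09:15-10:15, 11:00-11:30, 12:30-13:30, 15:15-16:15.
The first common window of at least 45 minutes is 09:15-10:15, so the earliest start is 09:15.

09:15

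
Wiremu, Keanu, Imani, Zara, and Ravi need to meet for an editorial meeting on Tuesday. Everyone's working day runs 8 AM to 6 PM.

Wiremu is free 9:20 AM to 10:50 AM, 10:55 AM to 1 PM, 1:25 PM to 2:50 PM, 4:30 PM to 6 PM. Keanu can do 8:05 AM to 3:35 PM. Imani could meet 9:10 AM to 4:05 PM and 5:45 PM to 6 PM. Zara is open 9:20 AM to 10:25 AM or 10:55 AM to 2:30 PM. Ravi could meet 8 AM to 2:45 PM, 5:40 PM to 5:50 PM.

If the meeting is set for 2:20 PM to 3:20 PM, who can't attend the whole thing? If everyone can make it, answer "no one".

Ravi, Wiremu, Zara

Wiremu: not fully free for 14:20-15:20. Keanu: free for 14:20-15:20. Imani: free for 14:20-15:20. Zara: not fully free for 14:20-15:20. Ravi: not fully free for 14:20-15:20.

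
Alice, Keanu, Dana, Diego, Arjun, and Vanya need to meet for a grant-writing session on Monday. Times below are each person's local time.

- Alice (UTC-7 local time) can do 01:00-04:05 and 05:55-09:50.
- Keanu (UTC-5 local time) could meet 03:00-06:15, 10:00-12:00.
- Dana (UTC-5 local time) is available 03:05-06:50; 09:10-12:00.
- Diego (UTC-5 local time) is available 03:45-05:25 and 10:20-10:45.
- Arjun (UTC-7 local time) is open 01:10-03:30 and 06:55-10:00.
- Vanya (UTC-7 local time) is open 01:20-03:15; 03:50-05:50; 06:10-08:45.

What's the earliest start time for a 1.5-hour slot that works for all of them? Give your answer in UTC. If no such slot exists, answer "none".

Alice in UTC: 08:00-11:05, 12:55-16:50 (add 7h to convert from UTC-7).
Keanu in UTC: 08:00-11:15, 15:00-17:00 (add 5h to convert from UTC-5).
Dana in UTC: 08:05-11:50, 14:10-17:00 (add 5h to convert from UTC-5).
Diego in UTC: 08:45-10:25, 15:20-15:45 (add 5h to convert from UTC-5).
Arjun in UTC: 08:10-10:30, 13:55-17:00 (add 7h to convert from UTC-7).
Vanya in UTC: 08:20-10:15, 10:50-12:50, 13:10-15:45 (add 7h to convert from UTC-7).
Alice ∩ Keanu: 08:00-11:05, 15:00-16:50.
Alice ∩ Keanu ∩ Dana: 08:05-11:05, 15:00-16:50.
Alice ∩ Keanu ∩ Dana ∩ Diego: 08:45-10:25, 15:20-15:45.
Alice ∩ Keanu ∩ Dana ∩ Diego ∩ Arjun: 08:45-10:25, 15:20-15:45.
Alice ∩ Keanu ∩ Dana ∩ Diego ∩ Arjun ∩ Vanya: 08:45-10:15, 15:20-15:45.
Those are the intersection windows.
The first common window of at least 90 minutes is 08:45-10:15, so the earliest start is 08:45.

08:45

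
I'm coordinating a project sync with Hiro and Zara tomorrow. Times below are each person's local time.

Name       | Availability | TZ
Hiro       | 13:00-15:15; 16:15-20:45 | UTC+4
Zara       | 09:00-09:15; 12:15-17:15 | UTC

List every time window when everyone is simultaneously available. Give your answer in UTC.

09:00-09:15, 12:15-16:45

Hiro in UTC: 09:00-11:15, 12:15-16:45 (subtract 4h to convert from UTC+4).
Zara in UTC: 09:00-09:15, 12:15-17:15.
Hiro ∩ Zara: 09:00-09:15, 12:15-16:45.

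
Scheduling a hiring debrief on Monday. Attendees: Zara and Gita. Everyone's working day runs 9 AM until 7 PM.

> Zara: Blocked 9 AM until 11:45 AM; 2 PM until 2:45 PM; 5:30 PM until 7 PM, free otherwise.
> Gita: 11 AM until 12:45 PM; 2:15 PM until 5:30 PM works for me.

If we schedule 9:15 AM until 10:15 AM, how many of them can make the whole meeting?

Zara free: 11:45-14:00, 14:45-17:30 (invert busy blocks within the working day).
Gita free: 11:00-12:45, 14:15-17:30.
nobody can make the full 09:15-10:15 slot — that's 0.

0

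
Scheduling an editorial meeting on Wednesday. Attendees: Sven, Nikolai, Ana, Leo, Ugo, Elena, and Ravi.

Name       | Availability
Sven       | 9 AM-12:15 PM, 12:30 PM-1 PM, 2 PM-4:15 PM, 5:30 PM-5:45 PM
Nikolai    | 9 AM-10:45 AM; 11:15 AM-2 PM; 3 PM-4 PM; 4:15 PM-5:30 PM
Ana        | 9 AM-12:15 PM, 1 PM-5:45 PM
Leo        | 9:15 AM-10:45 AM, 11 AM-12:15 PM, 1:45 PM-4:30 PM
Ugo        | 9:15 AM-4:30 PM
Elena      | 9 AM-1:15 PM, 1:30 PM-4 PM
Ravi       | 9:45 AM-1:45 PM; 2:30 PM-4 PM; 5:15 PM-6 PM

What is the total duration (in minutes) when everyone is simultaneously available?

180

Sven ∩ Nikolai: 09:00-10:45, 11:15-12:15, 12:30-13:00, 15:00-16:00.
Sven ∩ Nikolai ∩ Ana: 09:00-10:45, 11:15-12:15, 15:00-16:00.
Sven ∩ Nikolai ∩ Ana ∩ Leo: 09:15-10:45, 11:15-12:15, 15:00-16:00.
Sven ∩ Nikolai ∩ Ana ∩ Leo ∩ Ugo: 09:15-10:45, 11:15-12:15, 15:00-16:00.
Sven ∩ Nikolai ∩ Ana ∩ Leo ∩ Ugo ∩ Elena: 09:15-10:45, 11:15-12:15, 15:00-16:00.
Sven ∩ Nikolai ∩ Ana ∩ Leo ∩ Ugo ∩ Elena ∩ Ravi: 09:45-10:45, 11:15-12:15, 15:00-16:00.
Those are the intersection windows.
Summing the common windows: 60 + 60 + 60 = 180 minutes.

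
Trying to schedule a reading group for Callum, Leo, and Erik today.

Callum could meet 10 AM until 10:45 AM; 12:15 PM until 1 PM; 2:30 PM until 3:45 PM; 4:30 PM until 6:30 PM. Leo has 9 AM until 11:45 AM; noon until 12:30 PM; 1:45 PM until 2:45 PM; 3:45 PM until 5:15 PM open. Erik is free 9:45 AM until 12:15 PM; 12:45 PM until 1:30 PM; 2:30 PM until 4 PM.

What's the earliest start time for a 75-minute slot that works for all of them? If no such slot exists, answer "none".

none

Callum ∩ Leo: 10:00-10:45, 12:15-12:30, 14:30-14:45, 16:30-17:15.
Callum ∩ Leo ∩ Erik: 10:00-10:45, 14:30-14:45.
No common window is at least 75 minutes long.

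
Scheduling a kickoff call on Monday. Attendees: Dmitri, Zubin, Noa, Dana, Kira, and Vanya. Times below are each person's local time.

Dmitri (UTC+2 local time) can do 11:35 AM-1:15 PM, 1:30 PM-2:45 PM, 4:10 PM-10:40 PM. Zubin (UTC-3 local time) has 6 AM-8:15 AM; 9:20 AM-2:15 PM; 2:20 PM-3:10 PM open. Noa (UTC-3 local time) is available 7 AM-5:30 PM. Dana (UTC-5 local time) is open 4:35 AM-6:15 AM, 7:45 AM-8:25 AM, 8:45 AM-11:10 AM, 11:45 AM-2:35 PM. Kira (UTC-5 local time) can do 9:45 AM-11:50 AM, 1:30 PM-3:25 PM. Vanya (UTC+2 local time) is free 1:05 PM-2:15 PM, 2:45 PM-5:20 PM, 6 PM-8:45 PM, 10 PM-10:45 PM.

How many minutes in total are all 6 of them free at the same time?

50

Dmitri in UTC: 09:35-11:15, 11:30-12:45, 14:10-20:40 (subtract 2h to convert from UTC+2).
Zubin in UTC: 09:00-11:15, 12:20-17:15, 17:20-18:10 (add 3h to convert from UTC-3).
Noa in UTC: 10:00-20:30 (add 3h to convert from UTC-3).
Dana in UTC: 09:35-11:15, 12:45-13:25, 13:45-16:10, 16:45-19:35 (add 5h to convert from UTC-5).
Kira in UTC: 14:45-16:50, 18:30-20:25 (add 5h to convert from UTC-5).
Vanya in UTC: 11:05-12:15, 12:45-15:20, 16:00-18:45, 20:00-20:45 (subtract 2h to convert from UTC+2).
Dmitri ∩ Zubin: 09:35-11:15, 12:20-12:45, 14:10-17:15, 17:20-18:10.
Dmitri ∩ Zubin ∩ Noa: 10:00-11:15, 12:20-12:45, 14:10-17:15, 17:20-18:10.
Dmitri ∩ Zubin ∩ Noa ∩ Dana: 10:00-11:15, 14:10-16:10, 16:45-17:15, 17:20-18:10.
Dmitri ∩ Zubin ∩ Noa ∩ Dana ∩ Kira: 14:45-16:10, 16:45-16:50.
Dmitri ∩ Zubin ∩ Noa ∩ Dana ∩ Kira ∩ Vanya: 14:45-15:20, 16:00-16:10, 16:45-16:50.
Summing the common windows: 35 + 10 + 5 = 50 minutes.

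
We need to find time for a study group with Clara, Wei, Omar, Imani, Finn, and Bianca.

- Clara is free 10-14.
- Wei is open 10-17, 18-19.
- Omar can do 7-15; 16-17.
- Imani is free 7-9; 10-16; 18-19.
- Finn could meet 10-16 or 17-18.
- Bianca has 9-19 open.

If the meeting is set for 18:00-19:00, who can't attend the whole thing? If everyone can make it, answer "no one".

Clara: not fully free for 18:00-19:00. Wei: free for 18:00-19:00. Omar: not fully free for 18:00-19:00. Imani: free for 18:00-19:00. Finn: not fully free for 18:00-19:00. Bianca: free for 18:00-19:00.

Clara, Finn, Omar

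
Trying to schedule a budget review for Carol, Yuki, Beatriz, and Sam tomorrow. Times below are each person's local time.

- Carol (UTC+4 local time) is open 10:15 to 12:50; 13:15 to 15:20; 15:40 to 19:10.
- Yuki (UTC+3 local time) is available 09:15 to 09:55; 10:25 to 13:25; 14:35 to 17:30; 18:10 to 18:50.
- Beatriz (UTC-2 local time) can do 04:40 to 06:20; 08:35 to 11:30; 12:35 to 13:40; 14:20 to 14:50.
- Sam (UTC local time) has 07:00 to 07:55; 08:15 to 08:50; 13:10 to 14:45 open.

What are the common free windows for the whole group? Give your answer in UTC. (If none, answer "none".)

Carol in UTC: 06:15-08:50, 09:15-11:20, 11:40-15:10 (subtract 4h to convert from UTC+4).
Yuki in UTC: 06:15-06:55, 07:25-10:25, 11:35-14:30, 15:10-15:50 (subtract 3h to convert from UTC+3).
Beatriz in UTC: 06:40-08:20, 10:35-13:30, 14:35-15:40, 16:20-16:50 (add 2h to convert from UTC-2).
Sam in UTC: 07:00-07:55, 08:15-08:50, 13:10-14:45.
Carol ∩ Yuki: 06:15-06:55, 07:25-08:50, 09:15-10:25, 11:40-14:30.
Carol ∩ Yuki ∩ Beatriz: 06:40-06:55, 07:25-08:20, 11:40-13:30.
Carol ∩ Yuki ∩ Beatriz ∩ Sam: 07:25-07:55, 08:15-08:20, 13:10-13:30.
Those are the intersection windows.

07:25-07:55, 08:15-08:20, 13:10-13:30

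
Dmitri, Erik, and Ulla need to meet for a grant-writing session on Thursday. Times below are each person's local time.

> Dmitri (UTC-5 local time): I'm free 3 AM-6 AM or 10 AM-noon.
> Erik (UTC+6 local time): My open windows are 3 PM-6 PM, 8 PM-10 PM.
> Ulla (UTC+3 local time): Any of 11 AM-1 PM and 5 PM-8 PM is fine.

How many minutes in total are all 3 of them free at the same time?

120

Dmitri in UTC: 08:00-11:00, 15:00-17:00 (add 5h to convert from UTC-5).
Erik in UTC: 09:00-12:00, 14:00-16:00 (subtract 6h to convert from UTC+6).
Ulla in UTC: 08:00-10:00, 14:00-17:00 (subtract 3h to convert from UTC+3).
Dmitri ∩ Erik: 09:00-11:00, 15:00-16:00.
Dmitri ∩ Erik ∩ Ulla: 09:00-10:00, 15:00-16:00.
So the common availability across everyone is 09:00-10:00, 15:00-16:00.
Summing the common windows: 60 + 60 = 120 minutes.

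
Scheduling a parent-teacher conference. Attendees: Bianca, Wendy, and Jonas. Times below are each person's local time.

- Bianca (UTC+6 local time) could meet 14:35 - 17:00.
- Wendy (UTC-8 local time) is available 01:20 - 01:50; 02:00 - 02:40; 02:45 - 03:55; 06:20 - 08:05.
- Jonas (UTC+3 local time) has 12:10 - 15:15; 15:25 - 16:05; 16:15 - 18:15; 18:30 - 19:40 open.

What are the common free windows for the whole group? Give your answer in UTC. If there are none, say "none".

09:20-09:50, 10:00-10:40, 10:45-11:00

Bianca in UTC: 08:35-11:00 (subtract 6h to convert from UTC+6).
Wendy in UTC: 09:20-09:50, 10:00-10:40, 10:45-11:55, 14:20-16:05 (add 8h to convert from UTC-8).
Jonas in UTC: 09:10-12:15, 12:25-13:05, 13:15-15:15, 15:30-16:40 (subtract 3h to convert from UTC+3).
Bianca ∩ Wendy: 09:20-09:50, 10:00-10:40, 10:45-11:00.
Bianca ∩ Wendy ∩ Jonas: 09:20-09:50, 10:00-10:40, 10:45-11:00.
Those are the intersection windows.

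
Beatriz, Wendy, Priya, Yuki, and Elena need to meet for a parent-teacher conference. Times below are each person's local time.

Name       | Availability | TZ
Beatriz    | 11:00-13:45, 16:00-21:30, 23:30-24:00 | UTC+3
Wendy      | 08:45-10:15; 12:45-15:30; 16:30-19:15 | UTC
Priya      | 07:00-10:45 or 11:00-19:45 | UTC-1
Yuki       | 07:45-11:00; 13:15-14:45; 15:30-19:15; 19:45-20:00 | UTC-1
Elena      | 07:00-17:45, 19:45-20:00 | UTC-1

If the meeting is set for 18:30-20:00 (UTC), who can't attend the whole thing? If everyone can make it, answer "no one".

Beatriz, Elena, Wendy

Beatriz in UTC: 08:00-10:45, 13:00-18:30, 20:30-21:00 (subtract 3h to convert from UTC+3).
Wendy in UTC: 08:45-10:15, 12:45-15:30, 16:30-19:15.
Priya in UTC: 08:00-11:45, 12:00-20:45 (add 1h to convert from UTC-1).
Yuki in UTC: 08:45-12:00, 14:15-15:45, 16:30-20:15, 20:45-21:00 (add 1h to convert from UTC-1).
Elena in UTC: 08:00-18:45, 20:45-21:00 (add 1h to convert from UTC-1).
Beatriz: not fully free for 18:30-20:00. Wendy: not fully free for 18:30-20:00. Priya: free for 18:30-20:00. Yuki: free for 18:30-20:00. Elena: not fully free for 18:30-20:00.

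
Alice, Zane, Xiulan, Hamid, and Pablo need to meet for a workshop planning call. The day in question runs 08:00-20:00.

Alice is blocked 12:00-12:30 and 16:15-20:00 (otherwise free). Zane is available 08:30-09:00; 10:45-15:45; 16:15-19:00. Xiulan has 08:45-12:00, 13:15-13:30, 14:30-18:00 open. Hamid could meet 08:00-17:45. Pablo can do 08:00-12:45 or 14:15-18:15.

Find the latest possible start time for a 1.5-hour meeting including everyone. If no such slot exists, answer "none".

Alice free: 08:00-12:00, 12:30-16:15 (invert busy blocks within the working day).
Zane free: 08:30-09:00, 10:45-15:45, 16:15-19:00.
Xiulan free: 08:45-12:00, 13:15-13:30, 14:30-18:00.
Hamid free: 08:00-17:45.
Pablo free: 08:00-12:45, 14:15-18:15.
Alice ∩ Zane: 08:30-09:00, 10:45-12:00, 12:30-15:45.
Alice ∩ Zane ∩ Xiulan: 08:45-09:00, 10:45-12:00, 13:15-13:30, 14:30-15:45.
Alice ∩ Zane ∩ Xiulan ∩ Hamid: 08:45-09:00, 10:45-12:00, 13:15-13:30, 14:30-15:45.
Alice ∩ Zane ∩ Xiulan ∩ Hamid ∩ Pablo: 08:45-09:00, 10:45-12:00, 14:30-15:45.
No common window is at least 90 minutes long.

none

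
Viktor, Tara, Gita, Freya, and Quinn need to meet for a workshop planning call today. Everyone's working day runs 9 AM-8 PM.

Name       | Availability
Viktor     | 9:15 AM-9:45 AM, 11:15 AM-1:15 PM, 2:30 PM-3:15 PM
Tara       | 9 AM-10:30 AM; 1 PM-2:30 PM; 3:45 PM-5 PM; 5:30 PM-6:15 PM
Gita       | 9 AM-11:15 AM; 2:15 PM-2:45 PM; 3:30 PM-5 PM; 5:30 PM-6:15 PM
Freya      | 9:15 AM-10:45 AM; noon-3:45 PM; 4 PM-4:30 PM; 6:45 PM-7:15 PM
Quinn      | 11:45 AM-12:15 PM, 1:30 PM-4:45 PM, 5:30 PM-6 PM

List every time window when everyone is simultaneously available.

Viktor ∩ Tara: 09:15-09:45, 13:00-13:15.
Viktor ∩ Tara ∩ Gita: 09:15-09:45.
Viktor ∩ Tara ∩ Gita ∩ Freya: 09:15-09:45.
Viktor ∩ Tara ∩ Gita ∩ Freya ∩ Quinn: ∅.
There is no time when everyone is free.

none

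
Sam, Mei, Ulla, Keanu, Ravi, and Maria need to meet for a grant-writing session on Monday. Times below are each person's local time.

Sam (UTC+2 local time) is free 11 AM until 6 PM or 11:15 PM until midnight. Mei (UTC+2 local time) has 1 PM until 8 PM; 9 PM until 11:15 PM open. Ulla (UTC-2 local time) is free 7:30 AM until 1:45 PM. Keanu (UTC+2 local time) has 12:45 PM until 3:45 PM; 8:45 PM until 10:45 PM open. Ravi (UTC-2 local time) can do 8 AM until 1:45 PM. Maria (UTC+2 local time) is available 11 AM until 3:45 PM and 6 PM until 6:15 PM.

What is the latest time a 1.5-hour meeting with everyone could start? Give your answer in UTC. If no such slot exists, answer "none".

Sam in UTC: 09:00-16:00, 21:15-22:00 (subtract 2h to convert from UTC+2).
Mei in UTC: 11:00-18:00, 19:00-21:15 (subtract 2h to convert from UTC+2).
Ulla in UTC: 09:30-15:45 (add 2h to convert from UTC-2).
Keanu in UTC: 10:45-13:45, 18:45-20:45 (subtract 2h to convert from UTC+2).
Ravi in UTC: 10:00-15:45 (add 2h to convert from UTC-2).
Maria in UTC: 09:00-13:45, 16:00-16:15 (subtract 2h to convert from UTC+2).
Sam ∩ Mei: 11:00-16:00.
Sam ∩ Mei ∩ Ulla: 11:00-15:45.
Sam ∩ Mei ∩ Ulla ∩ Keanu: 11:00-13:45.
Sam ∩ Mei ∩ Ulla ∩ Keanu ∩ Ravi: 11:00-13:45.
Sam ∩ Mei ∩ Ulla ∩ Keanu ∩ Ravi ∩ Maria: 11:00-13:45.
The last common window of at least 90 minutes is 11:00-13:45; a 90-minute meeting can start as late as 12:15 and still end by 13:45.

12:15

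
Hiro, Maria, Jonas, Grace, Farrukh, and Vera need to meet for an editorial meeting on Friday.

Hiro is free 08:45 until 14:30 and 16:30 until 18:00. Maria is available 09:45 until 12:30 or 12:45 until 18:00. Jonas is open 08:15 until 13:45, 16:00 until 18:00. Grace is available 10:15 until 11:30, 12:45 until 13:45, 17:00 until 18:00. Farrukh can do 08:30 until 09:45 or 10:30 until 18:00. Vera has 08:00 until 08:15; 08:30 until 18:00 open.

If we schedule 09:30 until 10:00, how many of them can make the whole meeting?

Hiro, Jonas, and Vera can make the full 09:30-10:00 slot — that's 3.

3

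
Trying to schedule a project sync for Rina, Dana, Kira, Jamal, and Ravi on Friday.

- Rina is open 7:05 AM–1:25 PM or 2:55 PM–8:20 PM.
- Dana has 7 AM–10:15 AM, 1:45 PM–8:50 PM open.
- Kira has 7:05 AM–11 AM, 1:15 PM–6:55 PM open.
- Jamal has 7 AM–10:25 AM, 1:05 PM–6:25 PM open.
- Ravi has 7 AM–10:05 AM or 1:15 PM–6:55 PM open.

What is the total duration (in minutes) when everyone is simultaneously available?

390

Rina ∩ Dana: 07:05-10:15, 14:55-20:20.
Rina ∩ Dana ∩ Kira: 07:05-10:15, 14:55-18:55.
Rina ∩ Dana ∩ Kira ∩ Jamal: 07:05-10:15, 14:55-18:25.
Rina ∩ Dana ∩ Kira ∩ Jamal ∩ Ravi: 07:05-10:05, 14:55-18:25.
Summing the common windows: 180 + 210 = 390 minutes.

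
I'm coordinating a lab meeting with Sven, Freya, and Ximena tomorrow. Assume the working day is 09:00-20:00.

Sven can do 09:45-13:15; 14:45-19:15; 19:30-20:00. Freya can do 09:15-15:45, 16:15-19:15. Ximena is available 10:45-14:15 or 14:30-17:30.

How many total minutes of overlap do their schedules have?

Sven ∩ Freya: 09:45-13:15, 14:45-15:45, 16:15-19:15.
Sven ∩ Freya ∩ Ximena: 10:45-13:15, 14:45-15:45, 16:15-17:30.
Summing the common windows: 150 + 60 + 75 = 285 minutes.

285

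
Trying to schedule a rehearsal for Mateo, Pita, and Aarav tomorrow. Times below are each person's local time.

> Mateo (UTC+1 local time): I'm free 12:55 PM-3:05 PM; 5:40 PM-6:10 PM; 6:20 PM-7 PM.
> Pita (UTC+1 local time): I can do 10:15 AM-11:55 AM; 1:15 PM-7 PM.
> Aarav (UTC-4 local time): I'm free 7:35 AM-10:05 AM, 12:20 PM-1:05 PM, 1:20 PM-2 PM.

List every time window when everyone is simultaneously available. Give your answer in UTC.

Mateo in UTC: 11:55-14:05, 16:40-17:10, 17:20-18:00 (subtract 1h to convert from UTC+1).
Pita in UTC: 09:15-10:55, 12:15-18:00 (subtract 1h to convert from UTC+1).
Aarav in UTC: 11:35-14:05, 16:20-17:05, 17:20-18:00 (add 4h to convert from UTC-4).
Mateo ∩ Pita: 12:15-14:05, 16:40-17:10, 17:20-18:00.
Mateo ∩ Pita ∩ Aarav: 12:15-14:05, 16:40-17:05, 17:20-18:00.

12:15-14:05, 16:40-17:05, 17:20-18:00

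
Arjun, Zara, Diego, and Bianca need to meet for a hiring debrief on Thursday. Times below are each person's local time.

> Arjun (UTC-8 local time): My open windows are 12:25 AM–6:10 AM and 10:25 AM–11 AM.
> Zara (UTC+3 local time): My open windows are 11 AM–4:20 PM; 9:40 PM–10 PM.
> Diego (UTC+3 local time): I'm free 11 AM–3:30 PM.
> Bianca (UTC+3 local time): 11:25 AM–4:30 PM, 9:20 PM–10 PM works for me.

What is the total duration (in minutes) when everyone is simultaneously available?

245

Arjun in UTC: 08:25-14:10, 18:25-19:00 (add 8h to convert from UTC-8).
Zara in UTC: 08:00-13:20, 18:40-19:00 (subtract 3h to convert from UTC+3).
Diego in UTC: 08:00-12:30 (subtract 3h to convert from UTC+3).
Bianca in UTC: 08:25-13:30, 18:20-19:00 (subtract 3h to convert from UTC+3).
Arjun ∩ Zara: 08:25-13:20, 18:40-19:00.
Arjun ∩ Zara ∩ Diego: 08:25-12:30.
Arjun ∩ Zara ∩ Diego ∩ Bianca: 08:25-12:30.
That's a single block of 245 minutes.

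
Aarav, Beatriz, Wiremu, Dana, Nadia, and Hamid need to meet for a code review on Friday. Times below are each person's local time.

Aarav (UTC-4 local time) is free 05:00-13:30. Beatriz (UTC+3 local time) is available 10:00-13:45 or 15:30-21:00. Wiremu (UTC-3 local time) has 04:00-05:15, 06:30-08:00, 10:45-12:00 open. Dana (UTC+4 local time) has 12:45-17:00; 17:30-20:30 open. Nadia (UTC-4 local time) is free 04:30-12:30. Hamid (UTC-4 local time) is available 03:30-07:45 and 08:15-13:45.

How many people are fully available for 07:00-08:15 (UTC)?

Aarav in UTC: 09:00-17:30 (add 4h to convert from UTC-4).
Beatriz in UTC: 07:00-10:45, 12:30-18:00 (subtract 3h to convert from UTC+3).
Wiremu in UTC: 07:00-08:15, 09:30-11:00, 13:45-15:00 (add 3h to convert from UTC-3).
Dana in UTC: 08:45-13:00, 13:30-16:30 (subtract 4h to convert from UTC+4).
Nadia in UTC: 08:30-16:30 (add 4h to convert from UTC-4).
Hamid in UTC: 07:30-11:45, 12:15-17:45 (add 4h to convert from UTC-4).
Beatriz and Wiremu can make the full 07:00-08:15 slot — that's 2.

2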